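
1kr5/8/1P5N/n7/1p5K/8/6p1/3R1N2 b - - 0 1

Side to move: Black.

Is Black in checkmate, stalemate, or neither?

neither

Black to move; black king on b8.
In check: no.
Legal moves for Black include: Rh8, Rg8, Rf8, Re8, Rd8, Rc7, Rc6, Rc5, Rc4+, Rc3, Rc2, Rc1, Ka8, Kb7, Nb7, Nc6, Nc4, Nb3, ... (list truncated; more exist).
Black has legal moves and is not in check → neither.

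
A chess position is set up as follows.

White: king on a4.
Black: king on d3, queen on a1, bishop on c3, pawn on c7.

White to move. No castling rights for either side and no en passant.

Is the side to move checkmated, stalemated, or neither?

White to move; white king on a4.
In check: yes, from the black queen on a1.
Legal moves for White: Kb5, Kb3.
White is in check but has 2 legal moves → neither.

neither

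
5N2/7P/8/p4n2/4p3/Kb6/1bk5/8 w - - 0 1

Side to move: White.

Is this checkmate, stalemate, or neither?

White to move; white king on a3.
In check: yes, from the black bishop on b2.
King squares — a2: attacked by Bb3; b2: attacked by Kc2; b3: attacked by Kc2; a4: attacked by Bb3; b4: attacked by Pa5.
Legal moves for White: none.
In check with no legal moves → checkmate.

checkmate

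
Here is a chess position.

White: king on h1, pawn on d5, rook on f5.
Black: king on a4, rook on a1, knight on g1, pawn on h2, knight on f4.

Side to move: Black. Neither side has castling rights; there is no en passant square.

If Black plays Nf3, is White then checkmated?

After Nf3: white king on h1; in check: yes, from the black rook on a1.
King squares — g1: attacked by Ra1; g2: attacked by Nf4; h2: attacked by Nf3.
White has no legal moves → checkmate.

yes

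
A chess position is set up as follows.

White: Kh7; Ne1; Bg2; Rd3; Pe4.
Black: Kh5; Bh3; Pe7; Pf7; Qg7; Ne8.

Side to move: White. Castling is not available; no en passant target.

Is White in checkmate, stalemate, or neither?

White to move; white king on h7.
In check: yes, from the black queen on g7.
King squares — g6: attacked by Kh5; h6: attacked by Kh5; g7: attacked by Ne8; g8: attacked by Qg7; h8: attacked by Qg7.
Legal moves for White: none.
In check with no legal moves → checkmate.

checkmate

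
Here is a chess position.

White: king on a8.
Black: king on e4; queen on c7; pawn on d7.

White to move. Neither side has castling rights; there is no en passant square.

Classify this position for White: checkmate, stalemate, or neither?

stalemate

White to move; white king on a8.
In check: no.
King squares — a7: attacked by Qc7; b7: attacked by Qc7; b8: attacked by Qc7.
Legal moves for White: none.
Not in check and no legal moves → stalemate.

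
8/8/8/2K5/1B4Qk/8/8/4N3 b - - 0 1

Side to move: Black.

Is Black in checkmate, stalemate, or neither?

Black to move; black king on h4.
In check: yes, from the white queen on g4.
King squares — g3: attacked by Qg4; h3: attacked by Qg4; g4: available; g5: attacked by Qg4; h5: attacked by Qg4.
Legal moves for Black: Kxg4.
Black is in check but has 1 legal move → neither.

neither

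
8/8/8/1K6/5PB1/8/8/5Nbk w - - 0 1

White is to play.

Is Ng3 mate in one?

no

After Ng3: black king on h1; in check: yes, from the white knight on g3.
Black has 2 legal replies: Kh2, Kg2.
In check but a legal move exists → not checkmate.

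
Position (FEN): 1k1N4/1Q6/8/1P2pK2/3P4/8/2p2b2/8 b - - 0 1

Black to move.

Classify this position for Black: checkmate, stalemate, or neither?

Black to move; black king on b8.
In check: yes, from the white queen on b7.
King squares — a7: attacked by Qb7; b7: attacked by Nd8; c7: attacked by Qb7; a8: attacked by Qb7; c8: attacked by Qb7.
Legal moves for Black: none.
In check with no legal moves → checkmate.

checkmate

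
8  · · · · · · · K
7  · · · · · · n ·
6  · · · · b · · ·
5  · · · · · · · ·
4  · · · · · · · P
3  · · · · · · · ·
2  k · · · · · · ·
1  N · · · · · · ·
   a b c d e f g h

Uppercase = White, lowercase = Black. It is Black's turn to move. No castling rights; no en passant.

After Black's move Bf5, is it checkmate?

no

After Bf5: white king on h8; in check: no.
White is not in check, so this cannot be checkmate.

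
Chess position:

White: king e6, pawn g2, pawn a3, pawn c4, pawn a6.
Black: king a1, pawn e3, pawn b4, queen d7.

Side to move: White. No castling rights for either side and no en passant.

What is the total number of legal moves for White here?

White to move; king on e6.
In check: yes, from the black queen on d7.
Legal moves: Kxd7, Kf6, Ke5.
Count: 3.

3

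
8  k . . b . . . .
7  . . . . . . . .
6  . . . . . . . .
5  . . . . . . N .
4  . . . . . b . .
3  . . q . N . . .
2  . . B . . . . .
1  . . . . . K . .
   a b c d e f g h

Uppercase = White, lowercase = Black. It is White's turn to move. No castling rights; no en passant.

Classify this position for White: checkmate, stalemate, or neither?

neither

White to move; white king on f1.
In check: no.
Legal moves for White include: Nh7, Nf7, Ne6, Ne4, Nh3, Nf3, Nf5, Nd5, Ng4, Nc4, Ng2, Nd1, Bh7, Bg6, Bf5, Be4+, Ba4, Bd3, ... (list truncated; more exist).
White has legal moves and is not in check → neither.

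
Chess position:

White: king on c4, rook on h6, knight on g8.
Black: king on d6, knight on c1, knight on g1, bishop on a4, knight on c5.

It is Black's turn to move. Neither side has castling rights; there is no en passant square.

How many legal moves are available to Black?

Black to move; king on d6.
In check: yes, from the white rook on h6.
Legal moves: Kd7, Kc7, Ke5, Ne6.
Count: 4.

4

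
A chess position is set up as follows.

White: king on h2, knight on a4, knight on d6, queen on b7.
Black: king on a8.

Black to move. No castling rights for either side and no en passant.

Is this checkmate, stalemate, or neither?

checkmate

Black to move; black king on a8.
In check: yes, from the white queen on b7.
King squares — a7: attacked by Qb7; b7: attacked by Nd6; b8: attacked by Qb7.
Legal moves for Black: none.
In check with no legal moves → checkmate.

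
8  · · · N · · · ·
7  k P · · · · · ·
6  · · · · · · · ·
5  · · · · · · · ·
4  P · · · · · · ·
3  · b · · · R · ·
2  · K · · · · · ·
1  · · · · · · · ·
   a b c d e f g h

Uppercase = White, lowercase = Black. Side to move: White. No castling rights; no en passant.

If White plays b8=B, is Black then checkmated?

After b8=B: black king on a7; in check: yes, from the white bishop on b8.
Black has 4 legal replies: Kxb8, Ka8, Kb6, Ka6.
In check but a legal move exists → not checkmate.

no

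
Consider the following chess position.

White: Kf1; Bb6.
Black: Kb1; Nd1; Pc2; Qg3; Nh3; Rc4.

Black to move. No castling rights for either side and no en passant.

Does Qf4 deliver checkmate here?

After Qf4: white king on f1; in check: yes, from the black queen on f4.
White has 4 legal replies: Kg2, Ke2, Ke1, Bf2.
In check but a legal move exists → not checkmate.

no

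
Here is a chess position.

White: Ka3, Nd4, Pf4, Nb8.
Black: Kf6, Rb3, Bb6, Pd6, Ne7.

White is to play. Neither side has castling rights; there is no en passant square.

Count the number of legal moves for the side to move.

4

White to move; king on a3.
In check: yes, from the black rook on b3.
Legal moves: Ka4, Kxb3, Ka2, Nxb3.
Count: 4.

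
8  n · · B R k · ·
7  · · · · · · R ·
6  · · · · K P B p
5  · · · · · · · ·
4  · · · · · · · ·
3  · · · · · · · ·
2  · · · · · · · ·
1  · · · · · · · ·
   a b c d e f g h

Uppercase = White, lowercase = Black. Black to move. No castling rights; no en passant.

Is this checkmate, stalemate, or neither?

checkmate

Black to move; black king on f8.
In check: yes, from the white rook on e8.
King squares — e7: attacked by Ke6; f7: attacked by Ke6; g7: attacked by Pf6; e8: attacked by Bg6; g8: attacked by Rg7.
Legal moves for Black: none.
In check with no legal moves → checkmate.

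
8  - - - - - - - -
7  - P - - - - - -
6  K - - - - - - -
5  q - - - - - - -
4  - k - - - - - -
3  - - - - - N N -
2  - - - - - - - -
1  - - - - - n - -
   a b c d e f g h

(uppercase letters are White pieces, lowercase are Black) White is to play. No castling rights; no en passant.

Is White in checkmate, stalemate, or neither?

White to move; white king on a6.
In check: yes, from the black queen on a5.
King squares — a5: attacked by Kb4; b5: attacked by Kb4; b6: attacked by Qa5; a7: attacked by Qa5; b7: own pawn.
Legal moves for White: none.
In check with no legal moves → checkmate.

checkmate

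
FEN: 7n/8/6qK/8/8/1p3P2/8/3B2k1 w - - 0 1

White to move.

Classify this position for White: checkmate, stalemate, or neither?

checkmate

White to move; white king on h6.
In check: yes, from the black queen on g6.
King squares — g5: attacked by Qg6; h5: attacked by Qg6; g6: attacked by Nh8; g7: attacked by Qg6; h7: attacked by Qg6.
Legal moves for White: none.
In check with no legal moves → checkmate.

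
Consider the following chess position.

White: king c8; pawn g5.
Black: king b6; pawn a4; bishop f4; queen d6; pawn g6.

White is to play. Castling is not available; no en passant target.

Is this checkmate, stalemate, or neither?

White to move; white king on c8.
In check: no.
King squares — b7: attacked by Kb6; c7: attacked by Kb6; d7: attacked by Qd6; b8: attacked by Qd6; d8: attacked by Qd6.
Legal moves for White: none.
Not in check and no legal moves → stalemate.

stalemate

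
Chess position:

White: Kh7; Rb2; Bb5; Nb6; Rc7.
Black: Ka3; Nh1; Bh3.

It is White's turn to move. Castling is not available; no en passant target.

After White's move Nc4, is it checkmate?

After Nc4: black king on a3; in check: yes, from the white knight on c4.
King squares — a2: attacked by Rb2; b2: attacked by Nc4; b3: attacked by Rb2; a4: attacked by Bb5; b4: attacked by Rb2.
Black has no legal moves → checkmate.

yes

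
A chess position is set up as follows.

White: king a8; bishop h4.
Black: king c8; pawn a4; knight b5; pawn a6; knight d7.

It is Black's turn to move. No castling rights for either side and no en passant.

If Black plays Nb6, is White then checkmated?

yes

After Nb6: white king on a8; in check: yes, from the black knight on b6.
King squares — a7: attacked by Nb5; b7: attacked by Kc8; b8: attacked by Kc8.
White has no legal moves → checkmate.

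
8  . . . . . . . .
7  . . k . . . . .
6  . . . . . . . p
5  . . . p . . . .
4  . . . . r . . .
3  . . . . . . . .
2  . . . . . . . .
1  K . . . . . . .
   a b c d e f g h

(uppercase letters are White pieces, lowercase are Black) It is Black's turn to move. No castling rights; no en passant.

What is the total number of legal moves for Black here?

Black to move; king on c7.
In check: no.
Legal moves: Kd8, Kc8, Kb8, Kd7, Kb7, Kd6, Kc6, Kb6, Re8, Re7, Re6, Re5, Rh4, Rg4, Rf4, Rd4, Rc4, Rb4, Ra4+, Re3, Re2, Re1+, h5, d4.
Count: 24.

24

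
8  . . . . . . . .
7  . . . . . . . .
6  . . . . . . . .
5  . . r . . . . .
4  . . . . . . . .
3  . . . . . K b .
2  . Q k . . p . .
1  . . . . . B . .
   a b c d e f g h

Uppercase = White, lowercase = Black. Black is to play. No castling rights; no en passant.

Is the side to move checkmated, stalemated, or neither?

neither

Black to move; black king on c2.
In check: yes, from the white queen on b2.
King squares — b1: attacked by Qb2; c1: attacked by Qb2; d1: available; b2: available; d2: attacked by Qb2; b3: attacked by Qb2; c3: attacked by Qb2; d3: attacked by Bf1.
Legal moves for Black: Kxb2, Kd1.
Black is in check but has 2 legal moves → neither.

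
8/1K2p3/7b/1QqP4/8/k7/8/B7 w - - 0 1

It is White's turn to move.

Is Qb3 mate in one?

After Qb3: black king on a3; in check: yes, from the white queen on b3.
Black has 1 legal reply: Kxb3.
In check but a legal move exists → not checkmate.

no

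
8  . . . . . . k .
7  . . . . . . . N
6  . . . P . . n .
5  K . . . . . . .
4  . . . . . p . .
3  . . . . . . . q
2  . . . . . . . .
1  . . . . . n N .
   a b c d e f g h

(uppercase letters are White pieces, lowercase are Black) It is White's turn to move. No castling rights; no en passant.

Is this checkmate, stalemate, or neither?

White to move; white king on a5.
In check: no.
Legal moves for White: Nf8, Nf6+, Ng5, Kb6, Ka6, Kb5, Kb4, Ka4, Nxh3, Nf3, Ne2, d7.
White has 12 legal moves and is not in check → neither.

neither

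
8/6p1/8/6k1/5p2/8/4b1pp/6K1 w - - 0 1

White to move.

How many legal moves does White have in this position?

White to move; king on g1.
In check: yes, from the black pawn on h2.
Legal moves: Kxh2, Kxg2, Kf2.
Count: 3.

3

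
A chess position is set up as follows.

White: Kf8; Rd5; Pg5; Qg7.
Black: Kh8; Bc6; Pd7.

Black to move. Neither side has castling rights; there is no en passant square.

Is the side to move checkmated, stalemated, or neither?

checkmate

Black to move; black king on h8.
In check: yes, from the white queen on g7.
King squares — g7: attacked by Kf8; h7: attacked by Qg7; g8: attacked by Qg7.
Legal moves for Black: none.
In check with no legal moves → checkmate.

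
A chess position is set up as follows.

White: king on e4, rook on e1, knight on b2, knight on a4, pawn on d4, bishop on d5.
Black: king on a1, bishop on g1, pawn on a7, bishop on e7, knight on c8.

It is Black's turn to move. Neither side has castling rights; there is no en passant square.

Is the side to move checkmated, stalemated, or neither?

Black to move; black king on a1.
In check: yes, from the white rook on e1.
King squares — b1: attacked by Re1; a2: attacked by Bd5; b2: attacked by Na4.
Legal moves for Black: none.
In check with no legal moves → checkmate.

checkmate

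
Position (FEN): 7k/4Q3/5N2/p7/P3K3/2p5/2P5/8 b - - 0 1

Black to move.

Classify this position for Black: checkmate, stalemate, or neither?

stalemate

Black to move; black king on h8.
In check: no.
King squares — g7: attacked by Qe7; h7: attacked by Nf6; g8: attacked by Nf6.
Legal moves for Black: none.
Not in check and no legal moves → stalemate.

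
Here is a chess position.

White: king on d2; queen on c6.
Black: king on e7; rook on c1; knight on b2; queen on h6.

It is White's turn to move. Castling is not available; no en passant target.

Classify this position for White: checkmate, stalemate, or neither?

White to move; white king on d2.
In check: yes, from the black queen on h6.
King squares — c1: attacked by Qh6; d1: attacked by Rc1; e1: attacked by Rc1; c2: attacked by Rc1; e2: available; c3: attacked by Rc1; d3: attacked by Nb2; e3: attacked by Qh6.
Legal moves for White: Ke2, Qxh6.
White is in check but has 2 legal moves → neither.

neither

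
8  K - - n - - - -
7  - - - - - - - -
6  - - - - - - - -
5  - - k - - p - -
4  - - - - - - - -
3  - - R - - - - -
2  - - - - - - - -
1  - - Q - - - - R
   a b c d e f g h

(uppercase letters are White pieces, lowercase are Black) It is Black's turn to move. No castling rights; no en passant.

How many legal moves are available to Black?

Black to move; king on c5.
In check: yes, from the white rook on c3.
Legal moves: Kd6, Kb6, Kd5, Kb5, Kd4, Kb4.
Count: 6.

6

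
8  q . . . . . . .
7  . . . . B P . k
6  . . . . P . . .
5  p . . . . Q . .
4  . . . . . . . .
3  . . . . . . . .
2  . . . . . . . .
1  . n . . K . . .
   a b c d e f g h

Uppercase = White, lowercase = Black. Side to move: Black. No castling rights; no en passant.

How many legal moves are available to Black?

3

Black to move; king on h7.
In check: yes, from the white queen on f5.
Legal moves: Kh8, Kg7, Kh6.
Count: 3.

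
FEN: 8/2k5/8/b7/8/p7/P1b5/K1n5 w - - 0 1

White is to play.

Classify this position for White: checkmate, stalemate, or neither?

White to move; white king on a1.
In check: no.
King squares — b1: attacked by Bc2; a2: own pawn; b2: attacked by Pa3.
Legal moves for White: none.
Not in check and no legal moves → stalemate.

stalemate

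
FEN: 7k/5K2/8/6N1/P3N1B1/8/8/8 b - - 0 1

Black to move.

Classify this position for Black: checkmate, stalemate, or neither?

stalemate

Black to move; black king on h8.
In check: no.
King squares — g7: attacked by Kf7; h7: attacked by Ng5; g8: attacked by Kf7.
Legal moves for Black: none.
Not in check and no legal moves → stalemate.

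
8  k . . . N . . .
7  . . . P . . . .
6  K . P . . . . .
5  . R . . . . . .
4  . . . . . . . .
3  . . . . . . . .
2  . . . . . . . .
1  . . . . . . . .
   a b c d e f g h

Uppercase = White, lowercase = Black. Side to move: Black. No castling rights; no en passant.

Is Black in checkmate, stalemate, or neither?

Black to move; black king on a8.
In check: no.
King squares — a7: attacked by Ka6; b7: attacked by Rb5; b8: attacked by Rb5.
Legal moves for Black: none.
Not in check and no legal moves → stalemate.

stalemate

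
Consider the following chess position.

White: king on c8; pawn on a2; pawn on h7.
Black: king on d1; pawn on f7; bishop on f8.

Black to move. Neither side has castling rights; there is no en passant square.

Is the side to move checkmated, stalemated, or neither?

Black to move; black king on d1.
In check: no.
Legal moves for Black: Bg7, Be7, Bh6, Bd6, Bc5, Bb4, Ba3, Ke2, Kd2, Kc2, Ke1, Kc1, f6, f5.
Black has 14 legal moves and is not in check → neither.

neither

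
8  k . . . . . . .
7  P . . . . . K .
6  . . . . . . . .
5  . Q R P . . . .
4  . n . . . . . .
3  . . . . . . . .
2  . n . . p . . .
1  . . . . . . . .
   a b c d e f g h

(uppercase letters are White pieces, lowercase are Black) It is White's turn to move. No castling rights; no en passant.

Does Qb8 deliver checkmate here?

After Qb8: black king on a8; in check: yes, from the white queen on b8.
King squares — a7: attacked by Qb8; b7: attacked by Qb8; b8: attacked by Pa7.
Black has no legal moves → checkmate.

yes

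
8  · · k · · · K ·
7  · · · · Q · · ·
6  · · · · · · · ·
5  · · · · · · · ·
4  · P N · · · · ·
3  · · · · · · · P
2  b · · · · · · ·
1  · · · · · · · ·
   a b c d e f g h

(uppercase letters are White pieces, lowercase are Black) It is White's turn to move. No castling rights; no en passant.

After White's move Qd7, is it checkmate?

no

After Qd7: black king on c8; in check: yes, from the white queen on d7.
Black has 2 legal replies: Kb8, Kxd7.
In check but a legal move exists → not checkmate.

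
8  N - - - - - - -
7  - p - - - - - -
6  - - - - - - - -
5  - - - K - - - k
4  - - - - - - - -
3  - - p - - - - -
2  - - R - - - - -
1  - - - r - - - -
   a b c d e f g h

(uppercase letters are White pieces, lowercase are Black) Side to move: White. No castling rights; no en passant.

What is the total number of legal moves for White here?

6

White to move; king on d5.
In check: yes, from the black rook on d1.
Legal moves: Ke6, Ke5, Kc5, Ke4, Kc4, Rd2.
Count: 6.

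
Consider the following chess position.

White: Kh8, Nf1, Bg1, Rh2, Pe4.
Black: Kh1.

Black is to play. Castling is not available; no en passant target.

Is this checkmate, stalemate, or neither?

neither

Black to move; black king on h1.
In check: yes, from the white rook on h2.
King squares — g1: available; g2: attacked by Rh2; h2: attacked by Nf1.
Legal moves for Black: Kxg1.
Black is in check but has 1 legal move → neither.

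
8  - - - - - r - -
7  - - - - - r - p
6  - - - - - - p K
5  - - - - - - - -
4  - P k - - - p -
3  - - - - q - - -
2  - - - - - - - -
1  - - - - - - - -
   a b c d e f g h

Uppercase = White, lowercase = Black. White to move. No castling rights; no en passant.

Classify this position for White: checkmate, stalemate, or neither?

White to move; white king on h6.
In check: yes, from the black queen on e3.
King squares — g5: attacked by Qe3; h5: attacked by Pg6; g6: attacked by Ph7; g7: attacked by Rf7; h7: attacked by Rf7.
Legal moves for White: none.
In check with no legal moves → checkmate.

checkmate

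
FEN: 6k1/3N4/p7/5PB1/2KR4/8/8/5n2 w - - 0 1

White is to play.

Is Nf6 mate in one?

After Nf6: black king on g8; in check: yes, from the white knight on f6.
Black has 4 legal replies: Kh8, Kf8, Kg7, Kf7.
In check but a legal move exists → not checkmate.

no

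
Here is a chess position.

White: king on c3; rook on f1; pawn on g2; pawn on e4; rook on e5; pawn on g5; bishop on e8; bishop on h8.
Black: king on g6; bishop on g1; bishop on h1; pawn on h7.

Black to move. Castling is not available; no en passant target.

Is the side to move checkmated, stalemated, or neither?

checkmate

Black to move; black king on g6.
In check: yes, from the white bishop on e8.
King squares — f5: attacked by Rf1; g5: attacked by Re5; h5: attacked by Be8; f6: attacked by Rf1; h6: attacked by Pg5; f7: attacked by Rf1; g7: attacked by Bh8; h7: own pawn.
Legal moves for Black: none.
In check with no legal moves → checkmate.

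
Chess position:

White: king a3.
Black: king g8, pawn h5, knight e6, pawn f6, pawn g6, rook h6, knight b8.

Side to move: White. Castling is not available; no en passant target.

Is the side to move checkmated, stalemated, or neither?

neither

White to move; white king on a3.
In check: no.
Legal moves for White: Kb4, Ka4, Kb3, Kb2, Ka2.
White has 5 legal moves and is not in check → neither.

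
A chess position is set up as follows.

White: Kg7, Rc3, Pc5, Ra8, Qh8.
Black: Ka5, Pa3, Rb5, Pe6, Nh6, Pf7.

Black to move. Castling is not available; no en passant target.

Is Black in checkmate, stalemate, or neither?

neither

Black to move; black king on a5.
In check: yes, from the white rook on a8.
Legal moves for Black: Kb4.
Black is in check but has 1 legal move → neither.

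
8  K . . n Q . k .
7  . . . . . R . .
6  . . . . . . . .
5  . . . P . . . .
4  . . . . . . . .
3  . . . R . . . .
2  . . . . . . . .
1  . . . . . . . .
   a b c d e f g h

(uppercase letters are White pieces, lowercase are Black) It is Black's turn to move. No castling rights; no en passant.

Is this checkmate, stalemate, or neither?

checkmate

Black to move; black king on g8.
In check: yes, from the white queen on e8.
King squares — f7: attacked by Qe8; g7: attacked by Rf7; h7: attacked by Rf7; f8: attacked by Rf7; h8: attacked by Qe8.
Legal moves for Black: none.
In check with no legal moves → checkmate.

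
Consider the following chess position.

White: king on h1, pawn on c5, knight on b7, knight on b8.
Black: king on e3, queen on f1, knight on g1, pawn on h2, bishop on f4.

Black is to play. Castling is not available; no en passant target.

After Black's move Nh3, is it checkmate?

yes

After Nh3: white king on h1; in check: yes, from the black queen on f1.
King squares — g1: attacked by Qf1; g2: attacked by Qf1; h2: attacked by Bf4.
White has no legal moves → checkmate.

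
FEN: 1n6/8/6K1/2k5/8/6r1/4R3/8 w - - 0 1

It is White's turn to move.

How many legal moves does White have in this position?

White to move; king on g6.
In check: yes, from the black rook on g3.
Legal moves: Kh7, Kf7, Kh6, Kf6, Kh5, Kf5.
Count: 6.

6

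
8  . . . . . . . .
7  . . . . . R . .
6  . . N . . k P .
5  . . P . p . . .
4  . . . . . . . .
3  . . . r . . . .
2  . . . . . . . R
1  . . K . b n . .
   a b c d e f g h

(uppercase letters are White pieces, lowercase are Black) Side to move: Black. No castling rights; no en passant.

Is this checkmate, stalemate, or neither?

neither

Black to move; black king on f6.
In check: yes, from the white rook on f7.
Legal moves for Black: Kxg6, Ke6, Kg5.
Black is in check but has 3 legal moves → neither.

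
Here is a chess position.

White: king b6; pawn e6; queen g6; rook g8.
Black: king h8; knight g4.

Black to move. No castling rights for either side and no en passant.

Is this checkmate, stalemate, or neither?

Black to move; black king on h8.
In check: yes, from the white rook on g8.
King squares — g7: attacked by Qg6; h7: attacked by Qg6; g8: attacked by Qg6.
Legal moves for Black: none.
In check with no legal moves → checkmate.

checkmate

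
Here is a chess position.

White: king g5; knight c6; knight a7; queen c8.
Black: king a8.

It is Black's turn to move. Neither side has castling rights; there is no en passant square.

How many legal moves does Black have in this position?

Black to move; king on a8.
In check: yes, from the white queen on c8.
Legal moves: none.
Count: 0.

0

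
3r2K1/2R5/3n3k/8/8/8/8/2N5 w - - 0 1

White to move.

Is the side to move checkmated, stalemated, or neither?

White to move; white king on g8.
In check: yes, from the black rook on d8.
King squares — f7: attacked by Nd6; g7: attacked by Kh6; h7: attacked by Kh6; f8: attacked by Rd8; h8: attacked by Rd8.
Legal moves for White: none.
In check with no legal moves → checkmate.

checkmate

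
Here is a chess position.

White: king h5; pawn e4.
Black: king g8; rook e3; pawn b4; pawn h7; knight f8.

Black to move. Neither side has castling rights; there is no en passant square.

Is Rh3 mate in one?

After Rh3: white king on h5; in check: yes, from the black rook on h3.
White has 2 legal replies: Kg5, Kg4.
In check but a legal move exists → not checkmate.

no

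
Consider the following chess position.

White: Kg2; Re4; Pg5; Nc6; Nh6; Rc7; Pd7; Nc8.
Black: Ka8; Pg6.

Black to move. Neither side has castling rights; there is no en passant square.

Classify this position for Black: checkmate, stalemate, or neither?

stalemate

Black to move; black king on a8.
In check: no.
King squares — a7: attacked by Nc6; b7: attacked by Rc7; b8: attacked by Nc6.
Legal moves for Black: none.
Not in check and no legal moves → stalemate.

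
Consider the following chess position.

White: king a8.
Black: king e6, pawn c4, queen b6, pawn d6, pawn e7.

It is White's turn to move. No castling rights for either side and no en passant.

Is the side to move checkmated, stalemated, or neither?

White to move; white king on a8.
In check: no.
King squares — a7: attacked by Qb6; b7: attacked by Qb6; b8: attacked by Qb6.
Legal moves for White: none.
Not in check and no legal moves → stalemate.

stalemate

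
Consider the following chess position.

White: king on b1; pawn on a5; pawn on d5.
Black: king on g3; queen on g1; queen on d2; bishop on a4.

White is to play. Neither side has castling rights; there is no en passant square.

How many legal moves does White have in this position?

White to move; king on b1.
In check: yes, from the black queen on g1.
Legal moves: none.
Count: 0.

0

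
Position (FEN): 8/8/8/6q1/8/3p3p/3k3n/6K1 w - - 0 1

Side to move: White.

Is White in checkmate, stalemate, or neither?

neither

White to move; white king on g1.
In check: yes, from the black queen on g5.
Legal moves for White: Kxh2, Kf2, Kh1.
White is in check but has 3 legal moves → neither.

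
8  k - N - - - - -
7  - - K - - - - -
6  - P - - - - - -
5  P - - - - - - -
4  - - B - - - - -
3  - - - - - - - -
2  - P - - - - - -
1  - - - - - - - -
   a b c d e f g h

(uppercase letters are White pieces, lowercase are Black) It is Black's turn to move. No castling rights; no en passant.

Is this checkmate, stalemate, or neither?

Black to move; black king on a8.
In check: no.
King squares — a7: attacked by Pb6; b7: attacked by Kc7; b8: attacked by Kc7.
Legal moves for Black: none.
Not in check and no legal moves → stalemate.

stalemate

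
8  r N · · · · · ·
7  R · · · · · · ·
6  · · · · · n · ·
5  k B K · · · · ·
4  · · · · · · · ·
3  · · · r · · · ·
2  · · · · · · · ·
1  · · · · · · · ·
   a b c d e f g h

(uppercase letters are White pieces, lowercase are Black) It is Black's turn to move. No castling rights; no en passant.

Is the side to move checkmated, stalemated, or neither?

Black to move; black king on a5.
In check: yes, from the white rook on a7.
Legal moves for Black: Rxa7.
Black is in check but has 1 legal move → neither.

neither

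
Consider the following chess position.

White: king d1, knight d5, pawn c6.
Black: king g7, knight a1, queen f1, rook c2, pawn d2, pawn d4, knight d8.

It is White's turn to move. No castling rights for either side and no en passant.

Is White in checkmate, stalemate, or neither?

checkmate

White to move; white king on d1.
In check: yes, from the black queen on f1.
King squares — c1: attacked by Qf1; e1: attacked by Qf1; c2: attacked by Na1; d2: attacked by Rc2; e2: attacked by Qf1.
Legal moves for White: none.
In check with no legal moves → checkmate.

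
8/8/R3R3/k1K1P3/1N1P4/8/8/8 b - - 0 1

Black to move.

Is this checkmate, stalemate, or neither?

Black to move; black king on a5.
In check: yes, from the white rook on a6.
King squares — a4: attacked by Ra6; b4: attacked by Kc5; b5: attacked by Kc5; a6: attacked by Nb4; b6: attacked by Kc5.
Legal moves for Black: none.
In check with no legal moves → checkmate.

checkmate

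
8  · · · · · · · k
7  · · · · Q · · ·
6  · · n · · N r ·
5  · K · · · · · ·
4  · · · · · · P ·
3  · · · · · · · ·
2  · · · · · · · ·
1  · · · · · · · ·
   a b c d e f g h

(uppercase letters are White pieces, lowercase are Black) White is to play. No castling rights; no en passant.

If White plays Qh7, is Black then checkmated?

After Qh7: black king on h8; in check: yes, from the white queen on h7.
King squares — g7: attacked by Qh7; h7: attacked by Nf6; g8: attacked by Nf6.
Black has no legal moves → checkmate.

yes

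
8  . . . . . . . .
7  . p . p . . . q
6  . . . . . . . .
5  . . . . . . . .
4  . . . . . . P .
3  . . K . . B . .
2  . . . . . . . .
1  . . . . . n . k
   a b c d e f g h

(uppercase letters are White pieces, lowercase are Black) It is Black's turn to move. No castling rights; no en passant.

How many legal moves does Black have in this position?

2

Black to move; king on h1.
In check: yes, from the white bishop on f3.
Legal moves: Kh2, Kg1.
Count: 2.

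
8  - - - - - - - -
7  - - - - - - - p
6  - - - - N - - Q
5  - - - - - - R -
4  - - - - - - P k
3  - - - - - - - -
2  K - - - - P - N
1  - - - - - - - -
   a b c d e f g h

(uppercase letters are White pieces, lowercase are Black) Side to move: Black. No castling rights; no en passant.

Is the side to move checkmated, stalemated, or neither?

Black to move; black king on h4.
In check: yes, from the white queen on h6.
King squares — g3: attacked by Pf2; h3: attacked by Qh6; g4: attacked by Nh2; g5: attacked by Ne6; h5: attacked by Pg4.
Legal moves for Black: none.
In check with no legal moves → checkmate.

checkmate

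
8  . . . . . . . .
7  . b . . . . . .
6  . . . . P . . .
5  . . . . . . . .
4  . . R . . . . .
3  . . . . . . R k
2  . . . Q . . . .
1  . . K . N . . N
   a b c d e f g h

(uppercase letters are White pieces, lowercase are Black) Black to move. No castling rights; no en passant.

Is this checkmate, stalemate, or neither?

Black to move; black king on h3.
In check: yes, from the white rook on g3.
King squares — g2: attacked by Ne1; h2: attacked by Qd2; g3: attacked by Nh1; g4: attacked by Rg3; h4: attacked by Rc4.
Legal moves for Black: none.
In check with no legal moves → checkmate.

checkmate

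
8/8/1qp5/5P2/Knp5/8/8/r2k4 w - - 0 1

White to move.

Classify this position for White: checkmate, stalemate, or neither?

checkmate

White to move; white king on a4.
In check: yes, from the black rook on a1.
King squares — a3: attacked by Ra1; b3: attacked by Pc4; b4: attacked by Qb6; a5: attacked by Ra1; b5: attacked by Qb6.
Legal moves for White: none.
In check with no legal moves → checkmate.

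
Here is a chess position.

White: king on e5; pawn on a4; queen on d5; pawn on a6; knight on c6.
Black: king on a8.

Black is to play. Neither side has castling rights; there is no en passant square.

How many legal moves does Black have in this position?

0

Black to move; king on a8.
In check: no.
Legal moves: none.
Count: 0.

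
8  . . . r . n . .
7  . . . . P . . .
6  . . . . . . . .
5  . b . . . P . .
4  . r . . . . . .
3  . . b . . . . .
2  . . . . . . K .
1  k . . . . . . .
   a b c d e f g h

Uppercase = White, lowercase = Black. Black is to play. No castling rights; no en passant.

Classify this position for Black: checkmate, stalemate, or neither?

Black to move; black king on a1.
In check: no.
Legal moves for Black include: Nh7, Nd7, Ng6, Ne6, Re8, Rc8, Rb8, Ra8, Rd7, Rd6, Rd5, Rdd4, Rd3, Rd2+, Rd1, Be8, Bd7, Bc6+, ... (list truncated; more exist).
Black has legal moves and is not in check → neither.

neither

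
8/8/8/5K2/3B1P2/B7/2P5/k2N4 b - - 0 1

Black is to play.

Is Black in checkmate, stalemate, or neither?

Black to move; black king on a1.
In check: yes, from the white bishop on d4.
Legal moves for Black: Ka2, Kb1.
Black is in check but has 2 legal moves → neither.

neither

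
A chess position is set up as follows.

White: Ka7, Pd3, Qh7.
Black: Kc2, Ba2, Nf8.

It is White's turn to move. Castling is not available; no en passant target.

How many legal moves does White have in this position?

White to move; king on a7.
In check: no.
Legal moves: Qh8, Qg8, Qg7, Qf7, Qe7, Qd7, Qc7+, Qb7, Qh6, Qg6, Qh5, Qf5, Qh4, Qe4, Qh3, Qh2+, Qh1, Kb8, Ka8, Kb7, Kb6, Ka6, d4+.
Count: 23.

23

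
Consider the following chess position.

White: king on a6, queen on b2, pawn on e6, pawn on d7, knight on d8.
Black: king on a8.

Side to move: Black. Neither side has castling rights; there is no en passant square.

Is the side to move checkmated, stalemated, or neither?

Black to move; black king on a8.
In check: no.
King squares — a7: attacked by Ka6; b7: attacked by Qb2; b8: attacked by Qb2.
Legal moves for Black: none.
Not in check and no legal moves → stalemate.

stalemate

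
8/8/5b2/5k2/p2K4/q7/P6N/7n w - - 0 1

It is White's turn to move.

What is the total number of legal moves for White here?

White to move; king on d4.
In check: yes, from the black bishop on f6.
Legal moves: Kd5, Kc4.
Count: 2.

2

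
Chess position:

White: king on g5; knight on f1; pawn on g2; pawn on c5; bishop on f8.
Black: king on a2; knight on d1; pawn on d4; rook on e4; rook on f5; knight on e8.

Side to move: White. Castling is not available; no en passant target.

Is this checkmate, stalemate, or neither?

White to move; white king on g5.
In check: yes, from the black rook on f5.
Legal moves for White: Kh6, Kg6, Kxf5.
White is in check but has 3 legal moves → neither.

neither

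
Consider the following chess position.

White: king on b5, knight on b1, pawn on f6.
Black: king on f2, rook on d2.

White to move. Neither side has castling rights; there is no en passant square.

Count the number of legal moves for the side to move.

White to move; king on b5.
In check: no.
Legal moves: Kc6, Kb6, Ka6, Kc5, Ka5, Kc4, Kb4, Ka4, Nc3, Na3, Nxd2, f7.
Count: 12.

12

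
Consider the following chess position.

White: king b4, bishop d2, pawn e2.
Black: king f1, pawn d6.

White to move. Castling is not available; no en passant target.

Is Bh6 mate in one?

no

After Bh6: black king on f1; in check: no.
Black is not in check, so this cannot be checkmate.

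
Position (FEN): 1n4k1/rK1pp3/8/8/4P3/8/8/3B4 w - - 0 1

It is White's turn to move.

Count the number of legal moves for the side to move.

White to move; king on b7.
In check: yes, from the black rook on a7.
Legal moves: Kc8, Kxb8, Kxa7, Kb6.
Count: 4.

4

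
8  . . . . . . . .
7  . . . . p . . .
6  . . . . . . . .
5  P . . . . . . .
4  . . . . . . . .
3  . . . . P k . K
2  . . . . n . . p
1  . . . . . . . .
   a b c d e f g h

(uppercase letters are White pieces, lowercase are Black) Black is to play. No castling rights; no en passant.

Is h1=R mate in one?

After h1=R: white king on h3; in check: yes, from the black rook on h1.
King squares — g2: attacked by Kf3; h2: attacked by Rh1; g3: attacked by Ne2; g4: attacked by Kf3; h4: attacked by Rh1.
White has no legal moves → checkmate.

yes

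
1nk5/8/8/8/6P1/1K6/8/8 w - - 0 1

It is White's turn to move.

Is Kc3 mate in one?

no

After Kc3: black king on c8; in check: no.
Black is not in check, so this cannot be checkmate.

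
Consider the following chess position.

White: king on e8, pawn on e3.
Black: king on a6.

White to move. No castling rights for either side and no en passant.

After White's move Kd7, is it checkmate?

no

After Kd7: black king on a6; in check: no.
Black is not in check, so this cannot be checkmate.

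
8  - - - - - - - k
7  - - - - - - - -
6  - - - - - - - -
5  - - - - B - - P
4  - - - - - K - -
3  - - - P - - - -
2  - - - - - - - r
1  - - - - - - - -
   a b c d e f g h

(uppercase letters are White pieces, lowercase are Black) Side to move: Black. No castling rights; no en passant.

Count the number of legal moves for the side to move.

2

Black to move; king on h8.
In check: yes, from the white bishop on e5.
Legal moves: Kg8, Kh7.
Count: 2.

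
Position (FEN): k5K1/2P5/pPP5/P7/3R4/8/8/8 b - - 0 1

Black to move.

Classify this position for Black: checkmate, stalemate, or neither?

Black to move; black king on a8.
In check: no.
King squares — a7: attacked by Pb6; b7: attacked by Pc6; b8: attacked by Pc7.
Legal moves for Black: none.
Not in check and no legal moves → stalemate.

stalemate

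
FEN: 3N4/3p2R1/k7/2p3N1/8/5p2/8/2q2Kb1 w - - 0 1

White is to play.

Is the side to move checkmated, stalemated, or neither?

checkmate

White to move; white king on f1.
In check: yes, from the black queen on c1.
King squares — e1: attacked by Qc1; g1: attacked by Qc1; e2: attacked by Pf3; f2: attacked by Bg1; g2: attacked by Pf3.
Legal moves for White: none.
In check with no legal moves → checkmate.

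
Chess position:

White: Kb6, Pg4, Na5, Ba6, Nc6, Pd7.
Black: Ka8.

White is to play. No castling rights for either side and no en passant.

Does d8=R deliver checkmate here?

yes

After d8=R: black king on a8; in check: yes, from the white rook on d8.
King squares — a7: attacked by Kb6; b7: attacked by Na5; b8: attacked by Nc6.
Black has no legal moves → checkmate.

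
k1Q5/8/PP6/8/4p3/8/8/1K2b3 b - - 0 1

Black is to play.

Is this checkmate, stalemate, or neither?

checkmate

Black to move; black king on a8.
In check: yes, from the white queen on c8.
King squares — a7: attacked by Pb6; b7: attacked by Pa6; b8: attacked by Qc8.
Legal moves for Black: none.
In check with no legal moves → checkmate.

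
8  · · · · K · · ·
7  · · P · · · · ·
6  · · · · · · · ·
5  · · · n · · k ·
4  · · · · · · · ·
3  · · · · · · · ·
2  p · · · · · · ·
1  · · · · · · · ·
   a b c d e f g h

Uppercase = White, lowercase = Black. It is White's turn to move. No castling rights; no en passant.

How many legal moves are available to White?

8

White to move; king on e8.
In check: no.
Legal moves: Kf8, Kd8, Kf7, Kd7, c8=Q, c8=R, c8=B, c8=N.
Count: 8.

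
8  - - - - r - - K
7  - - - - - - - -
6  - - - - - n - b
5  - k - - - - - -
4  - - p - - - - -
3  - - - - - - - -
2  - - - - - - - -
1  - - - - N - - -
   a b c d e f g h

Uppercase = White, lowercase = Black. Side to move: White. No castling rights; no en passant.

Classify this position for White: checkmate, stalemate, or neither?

White to move; white king on h8.
In check: yes, from the black rook on e8.
King squares — g7: attacked by Bh6; h7: attacked by Nf6; g8: attacked by Nf6.
Legal moves for White: none.
In check with no legal moves → checkmate.

checkmate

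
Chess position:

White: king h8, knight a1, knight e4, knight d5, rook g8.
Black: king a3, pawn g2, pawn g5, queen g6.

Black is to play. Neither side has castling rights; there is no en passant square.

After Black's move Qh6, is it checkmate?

yes

After Qh6: white king on h8; in check: yes, from the black queen on h6.
King squares — g7: attacked by Qh6; h7: attacked by Qh6; g8: own rook.
White has no legal moves → checkmate.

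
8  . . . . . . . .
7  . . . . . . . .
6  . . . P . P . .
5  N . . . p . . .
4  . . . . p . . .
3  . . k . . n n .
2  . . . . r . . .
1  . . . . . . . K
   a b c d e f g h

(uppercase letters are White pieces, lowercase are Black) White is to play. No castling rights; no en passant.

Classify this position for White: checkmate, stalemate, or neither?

checkmate

White to move; white king on h1.
In check: yes, from the black knight on g3.
King squares — g1: attacked by Nf3; g2: attacked by Re2; h2: attacked by Re2.
Legal moves for White: none.
In check with no legal moves → checkmate.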